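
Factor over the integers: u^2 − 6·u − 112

Two integers with product −112 and sum −6 are 8 and −14.

(u + 8)·(u − 14)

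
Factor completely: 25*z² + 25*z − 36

(5*z + 9)*(5*z − 4)

Need a pair with product 25·(−36) = −900 and sum 25: that's 45 and −20.
Split the middle term: 25*z² + 45*z − 20*z − 36 = 5*z*(5*z + 9) − 4*(5*z + 9).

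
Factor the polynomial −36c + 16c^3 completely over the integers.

4c(2c + 3)(2c − 3)

Pull out the common factor 4c; 4c^2 − 9 is a difference of squares.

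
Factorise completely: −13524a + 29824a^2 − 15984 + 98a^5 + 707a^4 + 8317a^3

Testing divisors of the constant over divisors of the leading coefficient, a = −9/2 is a root, giving the factor (2a + 9) and quotient 49a^4 + 133a^3 + 3560a^2 − 1108a − 1776.
Next, a = −4/7 is a root, so (7a + 4) is a factor; dividing leaves 7a^3 + 15a^2 + 500a − 444.
Continuing, a = 6/7 is a root, giving the factor (7a − 6) and quotient a^2 + 3a + 74.
The quadratic a^2 + 3a + 74 has discriminant −287 < 0 and is irreducible over ℤ.

(2a + 9)(7a + 4)(7a − 6)(a^2 + 3a + 74)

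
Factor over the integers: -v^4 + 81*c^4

(3*c + v)*(3*c - v)*(9*c^2 + v^2)

Difference of squares twice: with A = 3*c and B = v, A⁴ − B⁴ = (A² − B²)(A² + B²), and A² − B² factors again.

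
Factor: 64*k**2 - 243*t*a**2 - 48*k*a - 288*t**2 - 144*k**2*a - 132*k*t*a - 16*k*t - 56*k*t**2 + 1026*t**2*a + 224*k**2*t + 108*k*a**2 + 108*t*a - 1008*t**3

Group: 14*t*(16*k**2 - 4*k*t - 12*k*a - 72*t**2 + 27*t*a) + (-9*a + 4)*(16*k**2 - 4*k*t - 12*k*a - 72*t**2 + 27*t*a); both groups contain (16*k**2 - 4*k*t - 12*k*a - 72*t**2 + 27*t*a), so (14*t - 9*a + 4) is a factor with cofactor 16*k**2 - 4*k*t - 12*k*a - 72*t**2 + 27*t*a.
The cofactor groups again: 16*k**2 - 4*k*t - 12*k*a - 72*t**2 + 27*t*a = 4*k*(4*k - 9*t) + (8*t - 3*a)*(4*k - 9*t); both groups contain (4*k - 9*t), giving (4*k + 8*t - 3*a)*(4*k - 9*t).

(4*k + 8*t - 3*a)*(14*t - 9*a + 4)*(4*k - 9*t)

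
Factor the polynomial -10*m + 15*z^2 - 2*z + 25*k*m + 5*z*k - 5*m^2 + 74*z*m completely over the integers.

(15*z + 5*k - m - 2)*(z + 5*m)

Group: z*(15*z + 5*k - m - 2) + 5*m*(15*z + 5*k - m - 2); both groups contain (15*z + 5*k - m - 2).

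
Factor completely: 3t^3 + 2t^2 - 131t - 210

(3t + 5)(t + 6)(t - 7)

Testing divisors of the constant over divisors of the leading coefficient, t = -5/3 is a root, so (3t + 5) divides it; the quotient is t^2 - t - 42.
The remaining quadratic factors as (t - 7)(t + 6).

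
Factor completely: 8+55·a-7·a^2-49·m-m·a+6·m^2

Group: m·(6·m-7·a-1) + (a-8)·(6·m-7·a-1); both groups contain (6·m-7·a-1).

(6·m-7·a-1)·(m+a-8)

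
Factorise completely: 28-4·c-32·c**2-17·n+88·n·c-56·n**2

Group: -8·n·(7·n-4·c-4) + (8·c-7)·(7·n-4·c-4); both groups contain (7·n-4·c-4).

-(7·n-4·c-4)·(8·n-8·c+7)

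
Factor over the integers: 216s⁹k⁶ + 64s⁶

Factor out 8s⁶ first: what remains is 27s³k⁶ + 8.
Recognize a sum of cubes with the parts 2 and 3sk².

8s⁶(3sk² + 2)(9s²k⁴ − 6sk² + 4)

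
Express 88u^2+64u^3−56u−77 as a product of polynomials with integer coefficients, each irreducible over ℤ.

Group as (64u^3−56u) + (88u^2−77) = 8u(8u^2−7) + 11(8u^2−7).
Both groups share the factor (8u^2−7).

(8u+11)(8u^2−7)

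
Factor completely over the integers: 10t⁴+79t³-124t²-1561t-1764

Among the possible rational roots, t = -7 is a root, giving the factor (t+7) and quotient 10t³+9t²-187t-252.
Then t = 9/2 is a root, so (2t-9) is a factor; dividing leaves 5t²+27t+28.
The remaining quadratic factors as (t+4)(5t+7).

(2t-9)(5t+7)(t+4)(t+7)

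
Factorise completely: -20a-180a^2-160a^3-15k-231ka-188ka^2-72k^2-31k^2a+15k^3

Group: 3k(5k^2-17ka-24k-40a^2-45a-5) + 4a(5k^2-17ka-24k-40a^2-45a-5); both groups contain (5k^2-17ka-24k-40a^2-45a-5), so (3k+4a) is a factor with cofactor 5k^2-17ka-24k-40a^2-45a-5.
The cofactor groups again: 5k^2-17ka-24k-40a^2-45a-5 = k(5k+8a+1) + (-5a-5)(5k+8a+1); both groups contain (5k+8a+1), giving (k-5a-5)(5k+8a+1).

(k-5a-5)(3k+4a)(5k+8a+1)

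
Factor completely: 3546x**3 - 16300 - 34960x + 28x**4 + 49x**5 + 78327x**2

Among the possible rational roots, x = -2/7 is a root, giving the factor (7x + 2) and quotient 7x**4 + 2x**3 + 506x**2 + 11045x - 8150.
Continuing, x = -10 is a root, so (x + 10) divides it; the quotient is 7x**3 - 68x**2 + 1186x - 815.
Next, x = 5/7 is a root, so (7x - 5) divides it; the quotient is x**2 - 9x + 163.
The quadratic x**2 - 9x + 163 has discriminant -571 < 0 and is irreducible over ℤ.

(7x + 2)(7x - 5)(x + 10)(x**2 - 9x + 163)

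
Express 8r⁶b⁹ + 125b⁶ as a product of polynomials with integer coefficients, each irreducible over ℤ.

b⁶(2r²b + 5)(4r⁴b² - 10r²b + 25)

Factor out b⁶ first: what remains is 8r⁶b³ + 125.
Recognize a sum of cubes with the parts 5 and 2r²b.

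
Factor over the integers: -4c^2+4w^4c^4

Every term has a factor of 4c^2; factoring it out leaves w^4c^2-1.
Recognize a difference of squares with the parts w^2c and 1.

4c^2(w^2c+1)(w^2c-1)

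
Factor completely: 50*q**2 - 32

Every term has a factor of 2. Then 25*q**2 - 16 = (5*q)² − (4)².

2*(5*q + 4)*(5*q - 4)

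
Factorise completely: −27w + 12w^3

3w(2w + 3)(2w − 3)

Every term has a factor of 3w. Then 4w^2 − 9 = (2w)² − (3)².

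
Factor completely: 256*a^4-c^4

(4*a+c)*(4*a-c)*(16*a^2+c^2)

Write as (16*a^2)² − (c^2)², then factor 16*a^2-c^2 once more.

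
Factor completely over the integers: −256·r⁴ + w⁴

(w − 4·r)·(w + 4·r)·(w² + 16·r²)

Write as (w²)² − (16·r²)², then factor w² − 16·r² once more.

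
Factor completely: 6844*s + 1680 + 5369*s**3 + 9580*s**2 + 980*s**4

By the rational root theorem, s = −6/7 is a root, giving the factor (7*s + 6) and quotient 140*s**3 + 647*s**2 + 814*s + 280.
Then s = −5/4 is a root, so (4*s + 5) divides it; the quotient is 35*s**2 + 118*s + 56.
The remaining quadratic factors as (5*s + 14)(7*s + 4).

(4*s + 5)*(5*s + 14)*(7*s + 4)*(7*s + 6)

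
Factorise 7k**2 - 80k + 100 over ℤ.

(7k - 10)(k - 10)

Need a pair with product 7·100 = 700 and sum -80: that's -10 and -70.
Split the middle term: 7k**2 - 10k - 70k + 100 = k(7k - 10) - 10(7k - 10).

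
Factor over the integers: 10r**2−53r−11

(2r−11)(5r+1)

Need a pair with product 10·(−11) = −110 and sum −53: that's 2 and −55.
Split the middle term: 10r**2+2r − 55r−11 = 2r(5r+1) − 11(5r+1).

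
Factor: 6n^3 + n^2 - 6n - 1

Among the possible rational roots, n = 1 is a root, so (n - 1) is a factor; dividing leaves 6n^2 + 7n + 1.
The remaining quadratic factors as (6n + 1)(n + 1).

(6n + 1)(n + 1)(n - 1)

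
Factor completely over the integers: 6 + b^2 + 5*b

Two integers with product 6 and sum 5 are 2 and 3.

(b + 2)*(b + 3)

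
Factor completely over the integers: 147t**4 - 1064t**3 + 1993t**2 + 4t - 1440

(3t - 8)(7t + 5)(7t - 9)(t - 4)

By the rational root theorem, t = 4 is a root, giving the factor (t - 4) and quotient 147t**3 - 476t**2 + 89t + 360.
Then t = -5/7 is a root, giving the factor (7t + 5) and quotient 21t**2 - 83t + 72.
The remaining quadratic factors as (7t - 9)(3t - 8).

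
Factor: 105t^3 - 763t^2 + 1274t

7t(3t - 14)(5t - 13)

Pull out the common factor 7t, then factor the remaining trinomial.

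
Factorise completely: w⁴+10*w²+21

(w²+3)*(w²+7)

Substitute u = w² to get a quadratic in u, then factor.
w²+7 is irreducible over ℤ (always positive, so no real roots).
w²+3 is irreducible over ℤ (always positive, so no real roots).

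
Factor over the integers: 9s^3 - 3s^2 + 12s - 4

Group as (9s^3 + 12s) + (-3s^2 - 4) = 3s(3s^2 + 4) - (3s^2 + 4).
Both groups share the factor (3s^2 + 4).

(3s - 1)(3s^2 + 4)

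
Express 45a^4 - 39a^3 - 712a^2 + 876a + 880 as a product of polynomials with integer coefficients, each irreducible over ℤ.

(3a + 2)(3a - 10)(5a - 11)(a + 4)

Testing divisors of the constant over divisors of the leading coefficient, a = 11/5 is a root, so (5a - 11) is a factor; dividing leaves 9a^3 + 12a^2 - 116a - 80.
Then a = 10/3 is a root, so (3a - 10) is a factor; dividing leaves 3a^2 + 14a + 8.
The remaining quadratic factors as (a + 4)(3a + 2).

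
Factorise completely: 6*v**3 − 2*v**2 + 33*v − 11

Group as (6*v**3 + 33*v) + (−2*v**2 − 11) = 3*v*(2*v**2 + 11) − (2*v**2 + 11).
Both groups share the factor (2*v**2 + 11).

(3*v − 1)*(2*v**2 + 11)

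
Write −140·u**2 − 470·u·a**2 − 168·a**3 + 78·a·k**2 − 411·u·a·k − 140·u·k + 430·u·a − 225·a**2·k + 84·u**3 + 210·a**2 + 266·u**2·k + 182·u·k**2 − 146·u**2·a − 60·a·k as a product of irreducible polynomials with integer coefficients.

Group: 2·u·(42·u**2 + 74·u·a + 91·u·k − 70·u + 24·a**2 + 39·a·k − 30·a) + (−7·a + 2·k)·(42·u**2 + 74·u·a + 91·u·k − 70·u + 24·a**2 + 39·a·k − 30·a); both groups contain (42·u**2 + 74·u·a + 91·u·k − 70·u + 24·a**2 + 39·a·k − 30·a), so (2·u − 7·a + 2·k) is a factor with cofactor 42·u**2 + 74·u·a + 91·u·k − 70·u + 24·a**2 + 39·a·k − 30·a.
The cofactor groups again: 42·u**2 + 74·u·a + 91·u·k − 70·u + 24·a**2 + 39·a·k − 30·a = 7·u·(6·u + 8·a + 13·k − 10) + 3·a·(6·u + 8·a + 13·k − 10); both groups contain (6·u + 8·a + 13·k − 10), giving (7·u + 3·a)·(6·u + 8·a + 13·k − 10).

(2·u − 7·a + 2·k)·(7·u + 3·a)·(6·u + 8·a + 13·k − 10)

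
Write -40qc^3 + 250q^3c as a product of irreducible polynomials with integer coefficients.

10cq(5q - 2c)(5q + 2c)

Factor out 10qc, leaving 25q^2 - 4c^2, which is a difference of two squares.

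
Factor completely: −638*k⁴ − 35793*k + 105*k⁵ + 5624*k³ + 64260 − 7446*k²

(3*k − 7)*(5*k + 12)*(7*k − 15)*(k² − 4*k + 51)

Trying the rational-root candidates, k = 15/7 is a root, so (7*k − 15) divides it; the quotient is 15*k⁴ − 59*k³ + 677*k² + 387*k − 4284.
Continuing, k = 7/3 is a root, so (3*k − 7) is a factor; dividing leaves 5*k³ − 8*k² + 207*k + 612.
Continuing, k = −12/5 is a root, so (5*k + 12) divides it; the quotient is k² − 4*k + 51.
The quadratic k² − 4*k + 51 has discriminant −188 < 0 and is irreducible over ℤ.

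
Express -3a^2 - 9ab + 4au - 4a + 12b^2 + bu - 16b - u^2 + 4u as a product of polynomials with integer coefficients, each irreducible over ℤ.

-(3a - 3b - u + 4)(a + 4b - u)

Group: -a(3a - 3b - u + 4) + (-4b + u)(3a - 3b - u + 4); both groups contain (3a - 3b - u + 4).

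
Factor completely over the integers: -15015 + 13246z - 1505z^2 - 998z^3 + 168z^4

By the rational root theorem, z = -15/4 is a root, giving the factor (4z + 15) and quotient 42z^3 - 407z^2 + 1150z - 1001.
Next, z = 13/7 is a root, giving the factor (7z - 13) and quotient 6z^2 - 47z + 77.
The remaining quadratic factors as (2z - 11)(3z - 7).

(2z - 11)(3z - 7)(4z + 15)(7z - 13)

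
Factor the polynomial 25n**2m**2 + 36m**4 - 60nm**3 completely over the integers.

Every term has a factor of m**2; factoring it out leaves 25n**2 - 60nm + 36m**2.
Recognize a perfect-square trinomial with the parts 6m and 5n.

m**2(5n - 6m)**2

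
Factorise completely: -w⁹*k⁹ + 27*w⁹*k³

-k³*w⁹*(k² - 3)*(k⁴ + 3*k² + 9)

Factor out w⁹*k³ first: what remains is -k⁶ + 27.
Recognize a difference of cubes with the parts 3 and k².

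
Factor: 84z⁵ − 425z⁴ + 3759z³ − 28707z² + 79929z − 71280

By the rational root theorem, z = 11/3 is a root, so (3z − 11) divides it; the quotient is 28z⁴ − 39z³ + 1110z² − 5499z + 6480.
Then z = 15/7 is a root, so (7z − 15) divides it; the quotient is 4z³ + 3z² + 165z − 432.
Continuing, z = 9/4 is a root, so (4z − 9) is a factor; dividing leaves z² + 3z + 48.
The quadratic z² + 3z + 48 has discriminant −183 < 0 and is irreducible over ℤ.

(3z − 11)(4z − 9)(7z − 15)(z² + 3z + 48)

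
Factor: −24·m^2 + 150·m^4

Every term has a factor of 6·m^2. Then 25·m^2 − 4 = (5·m)² − (2)².

6·m^2·(5·m + 2)·(5·m − 2)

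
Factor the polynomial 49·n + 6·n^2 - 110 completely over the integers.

Need a pair with product 6·(-110) = -660 and sum 49: that's -11 and 60.
Split the middle term: 6·n^2 - 11·n + 60·n - 110 = n·(6·n - 11) + 10·(6·n - 11).

(6·n - 11)·(n + 10)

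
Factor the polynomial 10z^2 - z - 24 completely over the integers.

Need a pair with product 10·(-24) = -240 and sum -1: that's -16 and 15.
Split the middle term: 10z^2 - 16z + 15z - 24 = 2z(5z - 8) + 3(5z - 8).

(2z + 3)(5z - 8)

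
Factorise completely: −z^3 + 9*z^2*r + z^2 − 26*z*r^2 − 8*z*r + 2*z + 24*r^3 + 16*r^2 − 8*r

Group: z*(−z^2 + 7*z*r − z − 12*r^2 + 4*r) + (−2*r − 2)*(−z^2 + 7*z*r − z − 12*r^2 + 4*r); both groups contain (−z^2 + 7*z*r − z − 12*r^2 + 4*r), so (z − 2*r − 2) is a factor with cofactor −z^2 + 7*z*r − z − 12*r^2 + 4*r.
The cofactor groups again: −z^2 + 7*z*r − z − 12*r^2 + 4*r = −z*(z − 3*r + 1) + 4*r*(z − 3*r + 1); both groups contain (z − 3*r + 1), giving −(z − 4*r)*(z − 3*r + 1).

−(z − 2*r − 2)*(z − 3*r + 1)*(z − 4*r)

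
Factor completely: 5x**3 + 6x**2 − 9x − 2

(5x + 1)(x + 2)(x − 1)

Trying the rational-root candidates, x = −2 is a root, so (x + 2) is a factor; dividing leaves 5x**2 − 4x − 1.
The remaining quadratic factors as (5x + 1)(x − 1).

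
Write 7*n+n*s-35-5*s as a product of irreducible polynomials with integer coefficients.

(n-5)*(s+7)

Group as (n*s+7*n) + (-5*s-35) = n*(s+7) - 5*(s+7).
Both groups share the factor (s+7).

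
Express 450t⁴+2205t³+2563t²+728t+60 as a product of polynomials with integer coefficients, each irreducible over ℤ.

Trying the rational-root candidates, t = -1/6 is a root, so (6t+1) divides it; the quotient is 75t³+355t²+368t+60.
Then t = -1/5 is a root, so (5t+1) divides it; the quotient is 15t²+68t+60.
The remaining quadratic factors as (5t+6)(3t+10).

(3t+10)(5t+1)(5t+6)(6t+1)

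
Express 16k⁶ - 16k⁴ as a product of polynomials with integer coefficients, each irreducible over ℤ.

Factor out 16k⁴ first: what remains is k² - 1.
Recognize a difference of squares with the parts k and 1.

16k⁴(k + 1)(k - 1)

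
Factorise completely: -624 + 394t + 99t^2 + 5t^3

(5t - 6)(t + 13)(t + 8)

Trying the rational-root candidates, t = -13 is a root, giving the factor (t + 13) and quotient 5t^2 + 34t - 48.
The remaining quadratic factors as (5t - 6)(t + 8).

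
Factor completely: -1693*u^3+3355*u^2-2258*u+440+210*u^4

Among the possible rational roots, u = 1/3 is a root, so (3*u-1) is a factor; dividing leaves 70*u^3-541*u^2+938*u-440.
Continuing, u = 11/2 is a root, so (2*u-11) divides it; the quotient is 35*u^2-78*u+40.
The remaining quadratic factors as (7*u-10)(5*u-4).

(2*u-11)*(3*u-1)*(5*u-4)*(7*u-10)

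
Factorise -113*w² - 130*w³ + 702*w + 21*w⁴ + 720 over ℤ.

Testing divisors of the constant over divisors of the leading coefficient, w = 3 is a root, giving the factor (w - 3) and quotient 21*w³ - 67*w² - 314*w - 240.
Next, w = -5/3 is a root, so (3*w + 5) is a factor; dividing leaves 7*w² - 34*w - 48.
The remaining quadratic factors as (w - 6)(7*w + 8).

(3*w + 5)*(7*w + 8)*(w - 3)*(w - 6)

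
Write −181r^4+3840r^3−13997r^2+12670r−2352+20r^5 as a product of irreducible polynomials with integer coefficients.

(4r−1)(5r−14)(r−1)(r^2−5r+168)

Testing divisors of the constant over divisors of the leading coefficient, r = 14/5 is a root, so (5r−14) divides it; the quotient is 4r^4−25r^3+698r^2−845r+168.
Next, r = 1/4 is a root, so (4r−1) divides it; the quotient is r^3−6r^2+173r−168.
Continuing, r = 1 is a root, giving the factor (r−1) and quotient r^2−5r+168.
The quadratic r^2−5r+168 has discriminant −647 < 0 and is irreducible over ℤ.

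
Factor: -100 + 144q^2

4(6q + 5)(6q - 5)

Pull out the common factor 4; 36q^2 - 25 is a difference of squares.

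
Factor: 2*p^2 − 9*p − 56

Need a pair with product 2·(−56) = −112 and sum −9: that's 7 and −16.
Split the middle term: 2*p^2 + 7*p − 16*p − 56 = p*(2*p + 7) − 8*(2*p + 7).

(2*p + 7)*(p − 8)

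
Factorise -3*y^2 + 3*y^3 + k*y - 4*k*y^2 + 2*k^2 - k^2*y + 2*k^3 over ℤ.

Group: k*(2*k^2 + k*y + 2*k - 3*y^2 + 3*y) - y*(2*k^2 + k*y + 2*k - 3*y^2 + 3*y); both groups contain (2*k^2 + k*y + 2*k - 3*y^2 + 3*y), so (k - y) is a factor with cofactor 2*k^2 + k*y + 2*k - 3*y^2 + 3*y.
The cofactor groups again: 2*k^2 + k*y + 2*k - 3*y^2 + 3*y = 2*k*(k - y + 1) + 3*y*(k - y + 1); both groups contain (k - y + 1), giving (2*k + 3*y)*(k - y + 1).

(2*k + 3*y)*(k - y)*(k - y + 1)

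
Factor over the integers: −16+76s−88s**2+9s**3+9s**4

Testing divisors of the constant over divisors of the leading coefficient, s = 1/3 is a root, so (3s−1) divides it; the quotient is 3s**3+4s**2−28s+16.
Continuing, s = −4 is a root, so (s+4) divides it; the quotient is 3s**2−8s+4.
The remaining quadratic factors as (3s−2)(s−2).

(3s−1)(3s−2)(s+4)(s−2)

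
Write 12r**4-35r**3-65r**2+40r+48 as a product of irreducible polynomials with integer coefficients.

Trying the rational-root candidates, r = -4/3 is a root, so (3r+4) is a factor; dividing leaves 4r**3-17r**2+r+12.
Continuing, r = 4 is a root, giving the factor (r-4) and quotient 4r**2-r-3.
The remaining quadratic factors as (4r+3)(r-1).

(3r+4)(4r+3)(r-1)(r-4)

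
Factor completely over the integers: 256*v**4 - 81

(4*v)⁴ − (3)⁴ = ((4*v)² − (3)²)((4*v)² + (3)²); the first factor splits again, the second (16*v**2 + 9) is irreducible.

(4*v + 3)*(4*v - 3)*(16*v**2 + 9)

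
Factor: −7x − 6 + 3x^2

(3x + 2)(x − 3)

Need a pair with product 3·(−6) = −18 and sum −7: that's −9 and 2.
Split the middle term: 3x^2 − 9x + 2x − 6 = 3x(x − 3) + 2(x − 3).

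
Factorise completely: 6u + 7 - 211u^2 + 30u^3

Testing divisors of the constant over divisors of the leading coefficient, u = 1/5 is a root, so (5u - 1) is a factor; dividing leaves 6u^2 - 41u - 7.
The remaining quadratic factors as (u - 7)(6u + 1).

(5u - 1)(6u + 1)(u - 7)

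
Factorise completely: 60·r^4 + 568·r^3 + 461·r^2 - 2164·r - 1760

Testing divisors of the constant over divisors of the leading coefficient, r = 11/6 is a root, so (6·r - 11) divides it; the quotient is 10·r^3 + 113·r^2 + 284·r + 160.
Next, r = -4/5 is a root, so (5·r + 4) is a factor; dividing leaves 2·r^2 + 21·r + 40.
The remaining quadratic factors as (2·r + 5)(r + 8).

(2·r + 5)·(5·r + 4)·(6·r - 11)·(r + 8)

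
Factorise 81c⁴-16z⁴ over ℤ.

(3c+2z)(3c-2z)(9c²+4z²)

Write as (9c²)² − (4z²)², then factor 9c²-4z² once more.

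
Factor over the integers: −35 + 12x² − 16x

(2x − 5)(6x + 7)

Need a pair with product 12·(−35) = −420 and sum −16: that's −30 and 14.
Split the middle term: 12x² − 30x + 14x − 35 = 6x(2x − 5) + 7(2x − 5).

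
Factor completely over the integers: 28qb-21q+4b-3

Group as (28qb-21q) + (4b-3) = 7q(4b-3) + (4b-3).
Both groups share the factor (4b-3).

(4b-3)(7q+1)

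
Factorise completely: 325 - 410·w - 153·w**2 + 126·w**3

(3·w + 5)·(6·w - 13)·(7·w - 5)

By the rational root theorem, w = -5/3 is a root, giving the factor (3·w + 5) and quotient 42·w**2 - 121·w + 65.
The remaining quadratic factors as (6·w - 13)(7·w - 5).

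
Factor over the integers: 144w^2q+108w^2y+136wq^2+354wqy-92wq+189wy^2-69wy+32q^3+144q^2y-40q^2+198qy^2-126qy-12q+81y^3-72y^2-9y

Group: 4w(36wq+27wy+16q^2+48qy+4q+27y^2+3y) + (2q+3y-3)(36wq+27wy+16q^2+48qy+4q+27y^2+3y); both groups contain (36wq+27wy+16q^2+48qy+4q+27y^2+3y), so (4w+2q+3y-3) is a factor with cofactor 36wq+27wy+16q^2+48qy+4q+27y^2+3y.
The cofactor groups again: 36wq+27wy+16q^2+48qy+4q+27y^2+3y = 9w(4q+3y) + (4q+9y+1)(4q+3y); both groups contain (4q+3y), giving (9w+4q+9y+1)(4q+3y).

(4w+2q+3y-3)(4q+3y)(9w+4q+9y+1)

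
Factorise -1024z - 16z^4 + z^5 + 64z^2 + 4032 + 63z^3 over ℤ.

(z + 4)(z - 7)(z - 9)(z^2 - 4z + 16)

Testing divisors of the constant over divisors of the leading coefficient, z = -4 is a root, so (z + 4) is a factor; dividing leaves z^4 - 20z^3 + 143z^2 - 508z + 1008.
Then z = 7 is a root, giving the factor (z - 7) and quotient z^3 - 13z^2 + 52z - 144.
Continuing, z = 9 is a root, so (z - 9) divides it; the quotient is z^2 - 4z + 16.
The quadratic z^2 - 4z + 16 has discriminant -48 < 0 and is irreducible over ℤ.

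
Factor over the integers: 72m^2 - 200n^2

8(3m + 5n)(3m - 5n)

Factor out 8, leaving 9m^2 - 25n^2, which is a difference of two squares.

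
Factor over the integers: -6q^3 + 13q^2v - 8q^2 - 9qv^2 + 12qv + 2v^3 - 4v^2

Group: q(-6q^2 + 7qv - 8q - 2v^2 + 4v) - v(-6q^2 + 7qv - 8q - 2v^2 + 4v); both groups contain (-6q^2 + 7qv - 8q - 2v^2 + 4v), so (q - v) is a factor with cofactor -6q^2 + 7qv - 8q - 2v^2 + 4v.
The cofactor groups again: -6q^2 + 7qv - 8q - 2v^2 + 4v = -3q(2q - v) + (2v - 4)(2q - v); both groups contain (2q - v), giving -(3q - 2v + 4)(2q - v).

-(2q - v)(3q - 2v + 4)(q - v)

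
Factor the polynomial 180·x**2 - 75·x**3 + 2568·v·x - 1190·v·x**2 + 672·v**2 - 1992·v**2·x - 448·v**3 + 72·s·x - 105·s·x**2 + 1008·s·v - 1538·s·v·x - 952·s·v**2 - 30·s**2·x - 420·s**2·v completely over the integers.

-(14·v + x)·(5·s + 8·v + 5·x - 12)·(6·s + 4·v + 15·x)

Group: 14·v·(-30·s**2 - 68·s·v - 105·s·x + 72·s - 32·v**2 - 140·v·x + 48·v - 75·x**2 + 180·x) + x·(-30·s**2 - 68·s·v - 105·s·x + 72·s - 32·v**2 - 140·v·x + 48·v - 75·x**2 + 180·x); both groups contain (-30·s**2 - 68·s·v - 105·s·x + 72·s - 32·v**2 - 140·v·x + 48·v - 75·x**2 + 180·x), so (14·v + x) is a factor with cofactor -30·s**2 - 68·s·v - 105·s·x + 72·s - 32·v**2 - 140·v·x + 48·v - 75·x**2 + 180·x.
The cofactor groups again: -30·s**2 - 68·s·v - 105·s·x + 72·s - 32·v**2 - 140·v·x + 48·v - 75·x**2 + 180·x = -6·s·(5·s + 8·v + 5·x - 12) + (-4·v - 15·x)·(5·s + 8·v + 5·x - 12); both groups contain (5·s + 8·v + 5·x - 12), giving -(6·s + 4·v + 15·x)·(5·s + 8·v + 5·x - 12).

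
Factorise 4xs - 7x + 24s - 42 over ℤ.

(4s - 7)(x + 6)

Group as (4xs - 7x) + (24s - 42) = x(4s - 7) + 6(4s - 7).
Both groups share the factor (4s - 7).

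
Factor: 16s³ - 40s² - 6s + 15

(2s - 5)(8s² - 3)

Group as (16s³ - 6s) + (-40s² + 15) = 2s(8s² - 3) - 5(8s² - 3).
Both groups share the factor (8s² - 3).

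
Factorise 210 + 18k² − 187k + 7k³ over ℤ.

(7k − 10)(k + 7)(k − 3)

By the rational root theorem, k = 3 is a root, so (k − 3) divides it; the quotient is 7k² + 39k − 70.
The remaining quadratic factors as (k + 7)(7k − 10).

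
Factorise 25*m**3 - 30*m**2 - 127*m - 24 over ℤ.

(5*m + 1)*(5*m + 8)*(m - 3)

Testing divisors of the constant over divisors of the leading coefficient, m = 3 is a root, so (m - 3) is a factor; dividing leaves 25*m**2 + 45*m + 8.
The remaining quadratic factors as (5*m + 8)(5*m + 1).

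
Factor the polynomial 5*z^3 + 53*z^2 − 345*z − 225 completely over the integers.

(5*z + 3)*(z + 15)*(z − 5)

By the rational root theorem, z = −3/5 is a root, giving the factor (5*z + 3) and quotient z^2 + 10*z − 75.
The remaining quadratic factors as (z − 5)(z + 15).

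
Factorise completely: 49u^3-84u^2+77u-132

Group as (49u^3+77u) + (-84u^2-132) = 7u(7u^2+11) - 12(7u^2+11).
Both groups share the factor (7u^2+11).

(7u-12)(7u^2+11)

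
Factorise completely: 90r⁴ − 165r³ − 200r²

Pull out the common factor 5r², then factor the remaining trinomial.

5r²(3r − 8)(6r + 5)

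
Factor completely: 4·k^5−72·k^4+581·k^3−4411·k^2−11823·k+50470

By the rational root theorem, k = −7/2 is a root, so (2·k+7) divides it; the quotient is 2·k^4−43·k^3+441·k^2−3749·k+7210.
Then k = 14 is a root, giving the factor (k−14) and quotient 2·k^3−15·k^2+231·k−515.
Then k = 5/2 is a root, so (2·k−5) divides it; the quotient is k^2−5·k+103.
The quadratic k^2−5·k+103 has discriminant −387 < 0 and is irreducible over ℤ.

(2·k+7)·(2·k−5)·(k−14)·(k^2−5·k+103)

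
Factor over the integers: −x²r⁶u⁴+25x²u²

Pull out the common factor x²u², leaving −r⁶u²+25.
Recognize a difference of squares with the parts 5 and r³u.

−u²x²(r³u+5)(r³u−5)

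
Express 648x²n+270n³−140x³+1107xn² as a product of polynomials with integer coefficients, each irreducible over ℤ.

Group: 10x(−14x²+69xn+90n²) + 3n(−14x²+69xn+90n²); both groups contain (−14x²+69xn+90n²), so (10x+3n) is a factor with cofactor −14x²+69xn+90n².
The cofactor groups again: −14x²+69xn+90n² = −14x(x−6n) − 15n(x−6n); both groups contain (x−6n), giving −(14x+15n)(x−6n).

−(x−6n)(14x+15n)(10x+3n)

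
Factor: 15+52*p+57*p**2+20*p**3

(4*p+5)*(5*p+3)*(p+1)

Trying the rational-root candidates, p = -5/4 is a root, so (4*p+5) is a factor; dividing leaves 5*p**2+8*p+3.
The remaining quadratic factors as (5*p+3)(p+1).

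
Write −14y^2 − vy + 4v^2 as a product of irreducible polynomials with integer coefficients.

(4v + 7y)(v − 2y)

Group: 4v(v − 2y) + 7y(v − 2y); both groups contain (v − 2y).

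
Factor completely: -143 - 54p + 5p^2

Need a pair with product 5·(-143) = -715 and sum -54: that's 11 and -65.
Split the middle term: 5p^2 + 11p - 65p - 143 = p(5p + 11) - 13(5p + 11).

(5p + 11)(p - 13)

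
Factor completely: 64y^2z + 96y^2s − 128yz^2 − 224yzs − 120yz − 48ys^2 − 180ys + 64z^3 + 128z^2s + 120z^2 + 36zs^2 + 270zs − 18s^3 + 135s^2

(4y − 4z − 3s)(8y − 8z + 2s − 15)(2z + 3s)

Group: 8y(8yz + 12ys − 8z^2 − 18zs − 9s^2) + (−8z + 2s − 15)(8yz + 12ys − 8z^2 − 18zs − 9s^2); both groups contain (8yz + 12ys − 8z^2 − 18zs − 9s^2), so (8y − 8z + 2s − 15) is a factor with cofactor 8yz + 12ys − 8z^2 − 18zs − 9s^2.
The cofactor groups again: 8yz + 12ys − 8z^2 − 18zs − 9s^2 = 4y(2z + 3s) + (−4z − 3s)(2z + 3s); both groups contain (2z + 3s), giving (4y − 4z − 3s)(2z + 3s).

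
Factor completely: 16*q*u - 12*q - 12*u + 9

Group as (16*q*u - 12*q) + (-12*u + 9) = 4*q*(4*u - 3) - 3*(4*u - 3).
Both groups share the factor (4*u - 3).

(4*q - 3)*(4*u - 3)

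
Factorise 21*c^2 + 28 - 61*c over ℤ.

Need a pair with product 21·28 = 588 and sum -61: that's -49 and -12.
Split the middle term: 21*c^2 - 49*c - 12*c + 28 = 7*c*(3*c - 7) - 4*(3*c - 7).

(3*c - 7)*(7*c - 4)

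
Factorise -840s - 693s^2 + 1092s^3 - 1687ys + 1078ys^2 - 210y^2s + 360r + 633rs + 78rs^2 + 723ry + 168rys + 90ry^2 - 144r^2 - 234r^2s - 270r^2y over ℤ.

-(15y + 13s + 8)(3r - 7s)(6r - 2y + 12s - 15)

Group: 6r(-45ry - 39rs - 24r + 105ys + 91s^2 + 56s) + (-2y + 12s - 15)(-45ry - 39rs - 24r + 105ys + 91s^2 + 56s); both groups contain (-45ry - 39rs - 24r + 105ys + 91s^2 + 56s), so (6r - 2y + 12s - 15) is a factor with cofactor -45ry - 39rs - 24r + 105ys + 91s^2 + 56s.
The cofactor groups again: -45ry - 39rs - 24r + 105ys + 91s^2 + 56s = -3r(15y + 13s + 8) + 7s(15y + 13s + 8); both groups contain (15y + 13s + 8), giving -(3r - 7s)(15y + 13s + 8).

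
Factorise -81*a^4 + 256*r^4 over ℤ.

Difference of squares twice: with A = 4*r and B = 3*a, A⁴ − B⁴ = (A² − B²)(A² + B²), and A² − B² factors again.

(4*r - 3*a)*(4*r + 3*a)*(16*r^2 + 9*a^2)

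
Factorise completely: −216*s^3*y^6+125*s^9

Pull out the common factor s^3, leaving 125*s^6−216*y^6.
Recognize a difference of cubes with the parts 5*s^2 and 6*y^2.

s^3*(5*s^2−6*y^2)*(25*s^4+30*s^2*y^2+36*y^4)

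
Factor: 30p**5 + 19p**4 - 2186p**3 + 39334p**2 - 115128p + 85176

Testing divisors of the constant over divisors of the leading coefficient, p = 13/6 is a root, so (6p - 13) divides it; the quotient is 5p**4 + 14p**3 - 334p**2 + 5832p - 6552.
Continuing, p = 6/5 is a root, so (5p - 6) is a factor; dividing leaves p**3 + 4p**2 - 62p + 1092.
Continuing, p = -14 is a root, so (p + 14) is a factor; dividing leaves p**2 - 10p + 78.
The quadratic p**2 - 10p + 78 has discriminant -212 < 0 and is irreducible over ℤ.

(5p - 6)(6p - 13)(p + 14)(p**2 - 10p + 78)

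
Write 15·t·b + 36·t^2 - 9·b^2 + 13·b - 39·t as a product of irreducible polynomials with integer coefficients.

Group: 12·t·(3·t - b) + (9·b - 13)·(3·t - b); both groups contain (3·t - b).

(3·t - b)·(12·t + 9·b - 13)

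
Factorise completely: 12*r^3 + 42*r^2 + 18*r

Pull out the common factor 6*r, then factor the remaining trinomial.

6*r*(2*r + 1)*(r + 3)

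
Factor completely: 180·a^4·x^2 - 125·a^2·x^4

Every term has a factor of 5·a^2·x^2. Then 36·a^2 - 25·x^2 = (6·a)² − (5·x)².

5·a^2·x^2·(6·a + 5·x)·(6·a - 5·x)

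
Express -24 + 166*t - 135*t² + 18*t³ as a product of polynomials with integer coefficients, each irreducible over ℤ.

By the rational root theorem, t = 4/3 is a root, so (3*t - 4) divides it; the quotient is 6*t² - 37*t + 6.
The remaining quadratic factors as (6*t - 1)(t - 6).

(3*t - 4)*(6*t - 1)*(t - 6)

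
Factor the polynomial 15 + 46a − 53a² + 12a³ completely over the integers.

(3a − 5)(4a + 1)(a − 3)

By the rational root theorem, a = −1/4 is a root, so (4a + 1) is a factor; dividing leaves 3a² − 14a + 15.
The remaining quadratic factors as (a − 3)(3a − 5).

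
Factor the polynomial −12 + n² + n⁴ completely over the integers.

(n² + 4)*(n² − 3)

Substitute u = n² to get a quadratic in u, then factor.
n² + 4 is irreducible over ℤ (sum of squares).
n² − 3 is irreducible over ℤ (3 is not a perfect square).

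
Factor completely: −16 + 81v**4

(3v + 2)(3v − 2)(9v**2 + 4)

(3v)⁴ − (2)⁴ = ((3v)² − (2)²)((3v)² + (2)²); the first factor splits again, the second (9v**2 + 4) is irreducible.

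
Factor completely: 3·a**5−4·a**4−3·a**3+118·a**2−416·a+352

(3·a−4)·(a+4)·(a−2)·(a**2−2·a+11)

By the rational root theorem, a = −4 is a root, so (a+4) divides it; the quotient is 3·a**4−16·a**3+61·a**2−126·a+88.
Next, a = 2 is a root, giving the factor (a−2) and quotient 3·a**3−10·a**2+41·a−44.
Next, a = 4/3 is a root, giving the factor (3·a−4) and quotient a**2−2·a+11.
The quadratic a**2−2·a+11 has discriminant −40 < 0 and is irreducible over ℤ.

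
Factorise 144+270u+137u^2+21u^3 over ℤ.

Trying the rational-root candidates, u = −6/7 is a root, giving the factor (7u+6) and quotient 3u^2+17u+24.
The remaining quadratic factors as (3u+8)(u+3).

(3u+8)(7u+6)(u+3)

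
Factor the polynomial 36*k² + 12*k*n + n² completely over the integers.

Recognize a perfect-square trinomial with the parts n and 6*k.

(6*k + n)²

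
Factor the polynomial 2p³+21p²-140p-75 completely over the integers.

(2p+1)(p+15)(p-5)

Testing divisors of the constant over divisors of the leading coefficient, p = -1/2 is a root, so (2p+1) is a factor; dividing leaves p²+10p-75.
The remaining quadratic factors as (p-5)(p+15).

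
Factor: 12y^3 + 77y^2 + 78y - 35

By the rational root theorem, y = -5 is a root, giving the factor (y + 5) and quotient 12y^2 + 17y - 7.
The remaining quadratic factors as (4y + 7)(3y - 1).

(3y - 1)(4y + 7)(y + 5)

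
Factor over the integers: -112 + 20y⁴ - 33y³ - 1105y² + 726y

Among the possible rational roots, y = 2/5 is a root, giving the factor (5y - 2) and quotient 4y³ - 5y² - 223y + 56.
Next, y = 1/4 is a root, so (4y - 1) is a factor; dividing leaves y² - y - 56.
The remaining quadratic factors as (y - 8)(y + 7).

(4y - 1)(5y - 2)(y + 7)(y - 8)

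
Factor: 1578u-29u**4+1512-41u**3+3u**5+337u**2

(3u+4)(u-6)(u-9)(u**2+4u+7)

Trying the rational-root candidates, u = -4/3 is a root, so (3u+4) is a factor; dividing leaves u**4-11u**3+u**2+111u+378.
Continuing, u = 9 is a root, giving the factor (u-9) and quotient u**3-2u**2-17u-42.
Continuing, u = 6 is a root, so (u-6) is a factor; dividing leaves u**2+4u+7.
The quadratic u**2+4u+7 has discriminant -12 < 0 and is irreducible over ℤ.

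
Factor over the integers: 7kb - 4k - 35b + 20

(7b - 4)(k - 5)

Group as (7kb - 4k) + (-35b + 20) = k(7b - 4) - 5(7b - 4).
Both groups share the factor (7b - 4).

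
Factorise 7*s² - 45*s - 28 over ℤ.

(7*s + 4)*(s - 7)

Need a pair with product 7·(-28) = -196 and sum -45: that's -49 and 4.
Split the middle term: 7*s² - 49*s + 4*s - 28 = 7*s*(s - 7) + 4*(s - 7).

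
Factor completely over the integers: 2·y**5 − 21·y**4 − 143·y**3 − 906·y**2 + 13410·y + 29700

(2·y − 15)·(y + 2)·(y − 15)·(y**2 + 10·y + 66)

By the rational root theorem, y = −2 is a root, so (y + 2) divides it; the quotient is 2·y**4 − 25·y**3 − 93·y**2 − 720·y + 14850.
Next, y = 15/2 is a root, so (2·y − 15) is a factor; dividing leaves y**3 − 5·y**2 − 84·y − 990.
Continuing, y = 15 is a root, so (y − 15) divides it; the quotient is y**2 + 10·y + 66.
The quadratic y**2 + 10·y + 66 has discriminant −164 < 0 and is irreducible over ℤ.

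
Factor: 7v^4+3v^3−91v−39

Group as (7v^4−91v) + (3v^3−39) = 7v(v^3−13) + 3(v^3−13).
Both groups share the factor (v^3−13).

(7v+3)(v^3−13)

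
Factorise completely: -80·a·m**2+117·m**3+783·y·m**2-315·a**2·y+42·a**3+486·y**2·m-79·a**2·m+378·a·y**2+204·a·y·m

Group: 7·a·(6·a**2-45·a·y-19·a·m+54·y**2+87·y·m+13·m**2) + 9·m·(6·a**2-45·a·y-19·a·m+54·y**2+87·y·m+13·m**2); both groups contain (6·a**2-45·a·y-19·a·m+54·y**2+87·y·m+13·m**2), so (7·a+9·m) is a factor with cofactor 6·a**2-45·a·y-19·a·m+54·y**2+87·y·m+13·m**2.
The cofactor groups again: 6·a**2-45·a·y-19·a·m+54·y**2+87·y·m+13·m**2 = 6·a·(a-6·y-m) + (-9·y-13·m)·(a-6·y-m); both groups contain (a-6·y-m), giving (6·a-9·y-13·m)·(a-6·y-m).

(6·a-9·y-13·m)·(7·a+9·m)·(a-6·y-m)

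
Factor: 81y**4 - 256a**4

Write as (9y**2)² − (16a**2)², then factor 9y**2 - 16a**2 once more.

(3y - 4a)(3y + 4a)(9y**2 + 16a**2)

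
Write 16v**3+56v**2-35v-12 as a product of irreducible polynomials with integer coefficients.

(4v+1)(4v-3)(v+4)

Testing divisors of the constant over divisors of the leading coefficient, v = -1/4 is a root, so (4v+1) divides it; the quotient is 4v**2+13v-12.
The remaining quadratic factors as (v+4)(4v-3).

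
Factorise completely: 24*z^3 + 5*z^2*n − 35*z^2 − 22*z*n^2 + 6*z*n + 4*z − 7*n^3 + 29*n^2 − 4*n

(z − n)*(8*z + 7*n − 1)*(3*z + n − 4)

Group: 3*z*(8*z^2 − z*n − z − 7*n^2 + n) + (n − 4)*(8*z^2 − z*n − z − 7*n^2 + n); both groups contain (8*z^2 − z*n − z − 7*n^2 + n), so (3*z + n − 4) is a factor with cofactor 8*z^2 − z*n − z − 7*n^2 + n.
The cofactor groups again: 8*z^2 − z*n − z − 7*n^2 + n = z*(8*z + 7*n − 1) − n*(8*z + 7*n − 1); both groups contain (8*z + 7*n − 1), giving (z − n)*(8*z + 7*n − 1).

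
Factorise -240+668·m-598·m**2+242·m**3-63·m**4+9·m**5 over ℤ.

By the rational root theorem, m = 3 is a root, so (m-3) divides it; the quotient is 9·m**4-36·m**3+134·m**2-196·m+80.
Continuing, m = 4/3 is a root, giving the factor (3·m-4) and quotient 3·m**3-8·m**2+34·m-20.
Next, m = 2/3 is a root, giving the factor (3·m-2) and quotient m**2-2·m+10.
The quadratic m**2-2·m+10 has discriminant -36 < 0 and is irreducible over ℤ.

(3·m-2)·(3·m-4)·(m-3)·(m**2-2·m+10)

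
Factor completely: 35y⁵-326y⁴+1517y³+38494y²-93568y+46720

(5y-8)(7y-5)(y+8)(y²-15y+146)

By the rational root theorem, y = -8 is a root, so (y+8) is a factor; dividing leaves 35y⁴-606y³+6365y²-12426y+5840.
Continuing, y = 5/7 is a root, so (7y-5) divides it; the quotient is 5y³-83y²+850y-1168.
Next, y = 8/5 is a root, giving the factor (5y-8) and quotient y²-15y+146.
The quadratic y²-15y+146 has discriminant -359 < 0 and is irreducible over ℤ.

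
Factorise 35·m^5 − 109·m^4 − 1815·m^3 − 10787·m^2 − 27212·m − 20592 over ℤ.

(5·m + 13)·(7·m + 9)·(m − 11)·(m^2 + 4·m + 16)

By the rational root theorem, m = −9/7 is a root, so (7·m + 9) is a factor; dividing leaves 5·m^4 − 22·m^3 − 231·m^2 − 1244·m − 2288.
Next, m = 11 is a root, so (m − 11) divides it; the quotient is 5·m^3 + 33·m^2 + 132·m + 208.
Continuing, m = −13/5 is a root, so (5·m + 13) divides it; the quotient is m^2 + 4·m + 16.
The quadratic m^2 + 4·m + 16 has discriminant −48 < 0 and is irreducible over ℤ.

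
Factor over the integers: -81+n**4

(n+3)(n-3)(n**2+9)

Difference of squares twice: with A = n and B = 3, A⁴ − B⁴ = (A² − B²)(A² + B²), and A² − B² factors again.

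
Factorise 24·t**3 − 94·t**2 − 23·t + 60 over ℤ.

(4·t − 3)·(6·t + 5)·(t − 4)

Trying the rational-root candidates, t = 4 is a root, so (t − 4) divides it; the quotient is 24·t**2 + 2·t − 15.
The remaining quadratic factors as (6·t + 5)(4·t − 3).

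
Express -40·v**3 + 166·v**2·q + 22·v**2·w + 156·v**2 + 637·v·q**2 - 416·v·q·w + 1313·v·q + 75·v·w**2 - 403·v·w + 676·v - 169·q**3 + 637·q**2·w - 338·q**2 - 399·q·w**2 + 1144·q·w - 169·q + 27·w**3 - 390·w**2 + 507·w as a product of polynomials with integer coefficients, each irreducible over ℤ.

Group: 5·v·(-8·v**2 + 54·v·q - 10·v·w + 52·v - 13·q**2 + 40·q·w - 13·q - 3·w**2 + 39·w) + (13·q - 9·w + 13)·(-8·v**2 + 54·v·q - 10·v·w + 52·v - 13·q**2 + 40·q·w - 13·q - 3·w**2 + 39·w); both groups contain (-8·v**2 + 54·v·q - 10·v·w + 52·v - 13·q**2 + 40·q·w - 13·q - 3·w**2 + 39·w), so (5·v + 13·q - 9·w + 13) is a factor with cofactor -8·v**2 + 54·v·q - 10·v·w + 52·v - 13·q**2 + 40·q·w - 13·q - 3·w**2 + 39·w.
The cofactor groups again: -8·v**2 + 54·v·q - 10·v·w + 52·v - 13·q**2 + 40·q·w - 13·q - 3·w**2 + 39·w = -4·v·(2·v - 13·q + w - 13) + (q - 3·w)·(2·v - 13·q + w - 13); both groups contain (2·v - 13·q + w - 13), giving -(4·v - q + 3·w)·(2·v - 13·q + w - 13).

-(2·v - 13·q + w - 13)·(4·v - q + 3·w)·(5·v + 13·q - 9·w + 13)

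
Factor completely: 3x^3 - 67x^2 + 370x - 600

(3x - 10)(x - 15)(x - 4)

Trying the rational-root candidates, x = 4 is a root, so (x - 4) is a factor; dividing leaves 3x^2 - 55x + 150.
The remaining quadratic factors as (3x - 10)(x - 15).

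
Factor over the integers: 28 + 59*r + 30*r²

Need a pair with product 30·28 = 840 and sum 59: that's 35 and 24.
Split the middle term: 30*r² + 35*r + 24*r + 28 = 5*r*(6*r + 7) + 4*(6*r + 7).

(5*r + 4)*(6*r + 7)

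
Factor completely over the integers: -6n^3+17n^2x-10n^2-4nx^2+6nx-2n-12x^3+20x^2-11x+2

Group: 2n(-3n^2+4nx-2n+4x^2-4x+1) + (-3x+2)(-3n^2+4nx-2n+4x^2-4x+1); both groups contain (-3n^2+4nx-2n+4x^2-4x+1), so (2n-3x+2) is a factor with cofactor -3n^2+4nx-2n+4x^2-4x+1.
The cofactor groups again: -3n^2+4nx-2n+4x^2-4x+1 = -n(3n+2x-1) + (2x-1)(3n+2x-1); both groups contain (3n+2x-1), giving -(n-2x+1)(3n+2x-1).

-(2n-3x+2)(3n+2x-1)(n-2x+1)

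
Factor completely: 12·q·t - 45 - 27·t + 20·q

(3·t + 5)·(4·q - 9)

Group as (12·q·t + 20·q) + (-27·t - 45) = 4·q·(3·t + 5) - 9·(3·t + 5).
Both groups share the factor (3·t + 5).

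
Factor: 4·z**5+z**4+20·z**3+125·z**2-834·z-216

Trying the rational-root candidates, z = -4 is a root, giving the factor (z+4) and quotient 4·z**4-15·z**3+80·z**2-195·z-54.
Continuing, z = -1/4 is a root, giving the factor (4·z+1) and quotient z**3-4·z**2+21·z-54.
Next, z = 3 is a root, giving the factor (z-3) and quotient z**2-z+18.
The quadratic z**2-z+18 has discriminant -71 < 0 and is irreducible over ℤ.

(4·z+1)·(z+4)·(z-3)·(z**2-z+18)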